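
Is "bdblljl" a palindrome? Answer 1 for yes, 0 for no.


Input: bdblljl
Reversed: ljllbdb
  Compare pos 0 ('b') with pos 6 ('l'): MISMATCH
  Compare pos 1 ('d') with pos 5 ('j'): MISMATCH
  Compare pos 2 ('b') with pos 4 ('l'): MISMATCH
Result: not a palindrome

0


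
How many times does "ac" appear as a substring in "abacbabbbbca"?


Searching for "ac" in "abacbabbbbca"
Scanning each position:
  Position 0: "ab" => no
  Position 1: "ba" => no
  Position 2: "ac" => MATCH
  Position 3: "cb" => no
  Position 4: "ba" => no
  Position 5: "ab" => no
  Position 6: "bb" => no
  Position 7: "bb" => no
  Position 8: "bb" => no
  Position 9: "bc" => no
  Position 10: "ca" => no
Total occurrences: 1

1


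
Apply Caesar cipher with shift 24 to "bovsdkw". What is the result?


Caesar cipher: shift "bovsdkw" by 24
  'b' (pos 1) + 24 = pos 25 = 'z'
  'o' (pos 14) + 24 = pos 12 = 'm'
  'v' (pos 21) + 24 = pos 19 = 't'
  's' (pos 18) + 24 = pos 16 = 'q'
  'd' (pos 3) + 24 = pos 1 = 'b'
  'k' (pos 10) + 24 = pos 8 = 'i'
  'w' (pos 22) + 24 = pos 20 = 'u'
Result: zmtqbiu

zmtqbiu


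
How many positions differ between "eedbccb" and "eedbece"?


Comparing "eedbccb" and "eedbece" position by position:
  Position 0: 'e' vs 'e' => same
  Position 1: 'e' vs 'e' => same
  Position 2: 'd' vs 'd' => same
  Position 3: 'b' vs 'b' => same
  Position 4: 'c' vs 'e' => DIFFER
  Position 5: 'c' vs 'c' => same
  Position 6: 'b' vs 'e' => DIFFER
Positions that differ: 2

2


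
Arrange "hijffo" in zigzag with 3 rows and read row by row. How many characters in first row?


Zigzag "hijffo" into 3 rows:
Placing characters:
  'h' => row 0
  'i' => row 1
  'j' => row 2
  'f' => row 1
  'f' => row 0
  'o' => row 1
Rows:
  Row 0: "hf"
  Row 1: "ifo"
  Row 2: "j"
First row length: 2

2


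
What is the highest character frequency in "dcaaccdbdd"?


Input: dcaaccdbdd
Character counts:
  'a': 2
  'b': 1
  'c': 3
  'd': 4
Maximum frequency: 4

4


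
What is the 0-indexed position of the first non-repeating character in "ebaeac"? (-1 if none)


Input: ebaeac
Character frequencies:
  'a': 2
  'b': 1
  'c': 1
  'e': 2
Scanning left to right for freq == 1:
  Position 0 ('e'): freq=2, skip
  Position 1 ('b'): unique! => answer = 1

1


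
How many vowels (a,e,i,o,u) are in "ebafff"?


Input: ebafff
Checking each character:
  'e' at position 0: vowel (running total: 1)
  'b' at position 1: consonant
  'a' at position 2: vowel (running total: 2)
  'f' at position 3: consonant
  'f' at position 4: consonant
  'f' at position 5: consonant
Total vowels: 2

2


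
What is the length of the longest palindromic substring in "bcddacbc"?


Input: "bcddacbc"
Checking substrings for palindromes:
  [5:8] "cbc" (len 3) => palindrome
  [2:4] "dd" (len 2) => palindrome
Longest palindromic substring: "cbc" with length 3

3


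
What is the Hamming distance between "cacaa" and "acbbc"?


Comparing "cacaa" and "acbbc" position by position:
  Position 0: 'c' vs 'a' => differ
  Position 1: 'a' vs 'c' => differ
  Position 2: 'c' vs 'b' => differ
  Position 3: 'a' vs 'b' => differ
  Position 4: 'a' vs 'c' => differ
Total differences (Hamming distance): 5

5


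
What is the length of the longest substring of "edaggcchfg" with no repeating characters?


Input: "edaggcchfg"
Sliding window (track last position of each char):
  Position 0 ('e'): window [0,0] length 1 -- new best
  Position 1 ('d'): window [0,1] length 2 -- new best
  Position 2 ('a'): window [0,2] length 3 -- new best
  Position 3 ('g'): window [0,3] length 4 -- new best
  Position 4 ('g'): repeat (last at 3), move window start to 4
  Position 4 ('g'): window [4,4] length 1
  Position 5 ('c'): window [4,5] length 2
  Position 6 ('c'): repeat (last at 5), move window start to 6
  Position 6 ('c'): window [6,6] length 1
  Position 7 ('h'): window [6,7] length 2
  Position 8 ('f'): window [6,8] length 3
  Position 9 ('g'): window [6,9] length 4
Longest substring with no repeats: "edag" with length 4

4


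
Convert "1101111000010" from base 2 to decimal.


Input: "1101111000010" in base 2
Positional expansion:
  Digit '1' (value 1) x 2^12 = 4096
  Digit '1' (value 1) x 2^11 = 2048
  Digit '0' (value 0) x 2^10 = 0
  Digit '1' (value 1) x 2^9 = 512
  Digit '1' (value 1) x 2^8 = 256
  Digit '1' (value 1) x 2^7 = 128
  Digit '1' (value 1) x 2^6 = 64
  Digit '0' (value 0) x 2^5 = 0
  Digit '0' (value 0) x 2^4 = 0
  Digit '0' (value 0) x 2^3 = 0
  Digit '0' (value 0) x 2^2 = 0
  Digit '1' (value 1) x 2^1 = 2
  Digit '0' (value 0) x 2^0 = 0
Sum = 7106

7106


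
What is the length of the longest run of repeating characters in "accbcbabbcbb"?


Input: "accbcbabbcbb"
Scanning for longest run:
  Position 1 ('c'): new char, reset run to 1
  Position 2 ('c'): continues run of 'c', length=2
  Position 3 ('b'): new char, reset run to 1
  Position 4 ('c'): new char, reset run to 1
  Position 5 ('b'): new char, reset run to 1
  Position 6 ('a'): new char, reset run to 1
  Position 7 ('b'): new char, reset run to 1
  Position 8 ('b'): continues run of 'b', length=2
  Position 9 ('c'): new char, reset run to 1
  Position 10 ('b'): new char, reset run to 1
  Position 11 ('b'): continues run of 'b', length=2
Longest run: 'c' with length 2

2


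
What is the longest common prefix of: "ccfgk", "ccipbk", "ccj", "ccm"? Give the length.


Words: ccfgk, ccipbk, ccj, ccm
  Position 0: all 'c' => match
  Position 1: all 'c' => match
  Position 2: ('f', 'i', 'j', 'm') => mismatch, stop
LCP = "cc" (length 2)

2


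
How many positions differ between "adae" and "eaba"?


Comparing "adae" and "eaba" position by position:
  Position 0: 'a' vs 'e' => DIFFER
  Position 1: 'd' vs 'a' => DIFFER
  Position 2: 'a' vs 'b' => DIFFER
  Position 3: 'e' vs 'a' => DIFFER
Positions that differ: 4

4


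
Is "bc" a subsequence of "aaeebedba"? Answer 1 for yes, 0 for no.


Check if "bc" is a subsequence of "aaeebedba"
Greedy scan:
  Position 0 ('a'): no match needed
  Position 1 ('a'): no match needed
  Position 2 ('e'): no match needed
  Position 3 ('e'): no match needed
  Position 4 ('b'): matches sub[0] = 'b'
  Position 5 ('e'): no match needed
  Position 6 ('d'): no match needed
  Position 7 ('b'): no match needed
  Position 8 ('a'): no match needed
Only matched 1/2 characters => not a subsequence

0


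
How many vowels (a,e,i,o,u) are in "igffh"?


Input: igffh
Checking each character:
  'i' at position 0: vowel (running total: 1)
  'g' at position 1: consonant
  'f' at position 2: consonant
  'f' at position 3: consonant
  'h' at position 4: consonant
Total vowels: 1

1


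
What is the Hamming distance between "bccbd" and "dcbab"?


Comparing "bccbd" and "dcbab" position by position:
  Position 0: 'b' vs 'd' => differ
  Position 1: 'c' vs 'c' => same
  Position 2: 'c' vs 'b' => differ
  Position 3: 'b' vs 'a' => differ
  Position 4: 'd' vs 'b' => differ
Total differences (Hamming distance): 4

4


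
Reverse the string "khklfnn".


Input: khklfnn
Reading characters right to left:
  Position 6: 'n'
  Position 5: 'n'
  Position 4: 'f'
  Position 3: 'l'
  Position 2: 'k'
  Position 1: 'h'
  Position 0: 'k'
Reversed: nnflkhk

nnflkhk


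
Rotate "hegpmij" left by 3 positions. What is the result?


Input: "hegpmij", rotate left by 3
First 3 characters: "heg"
Remaining characters: "pmij"
Concatenate remaining + first: "pmij" + "heg" = "pmijheg"

pmijheg


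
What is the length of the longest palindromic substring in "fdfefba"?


Input: "fdfefba"
Checking substrings for palindromes:
  [0:3] "fdf" (len 3) => palindrome
  [2:5] "fef" (len 3) => palindrome
Longest palindromic substring: "fdf" with length 3

3


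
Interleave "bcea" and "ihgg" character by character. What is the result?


Interleaving "bcea" and "ihgg":
  Position 0: 'b' from first, 'i' from second => "bi"
  Position 1: 'c' from first, 'h' from second => "ch"
  Position 2: 'e' from first, 'g' from second => "eg"
  Position 3: 'a' from first, 'g' from second => "ag"
Result: bichegag

bichegag


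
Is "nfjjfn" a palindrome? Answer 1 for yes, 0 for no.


Input: nfjjfn
Reversed: nfjjfn
  Compare pos 0 ('n') with pos 5 ('n'): match
  Compare pos 1 ('f') with pos 4 ('f'): match
  Compare pos 2 ('j') with pos 3 ('j'): match
Result: palindrome

1


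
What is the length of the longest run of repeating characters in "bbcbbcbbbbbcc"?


Input: "bbcbbcbbbbbcc"
Scanning for longest run:
  Position 1 ('b'): continues run of 'b', length=2
  Position 2 ('c'): new char, reset run to 1
  Position 3 ('b'): new char, reset run to 1
  Position 4 ('b'): continues run of 'b', length=2
  Position 5 ('c'): new char, reset run to 1
  Position 6 ('b'): new char, reset run to 1
  Position 7 ('b'): continues run of 'b', length=2
  Position 8 ('b'): continues run of 'b', length=3
  Position 9 ('b'): continues run of 'b', length=4
  Position 10 ('b'): continues run of 'b', length=5
  Position 11 ('c'): new char, reset run to 1
  Position 12 ('c'): continues run of 'c', length=2
Longest run: 'b' with length 5

5


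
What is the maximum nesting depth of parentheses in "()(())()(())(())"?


Input: "()(())()(())(())"
Tracking depth:
  Position 0 '(': depth becomes 1
  Position 1 ')': depth becomes 0
  Position 2 '(': depth becomes 1
  Position 3 '(': depth becomes 2
  Position 4 ')': depth becomes 1
  Position 5 ')': depth becomes 0
  Position 6 '(': depth becomes 1
  Position 7 ')': depth becomes 0
  Position 8 '(': depth becomes 1
  Position 9 '(': depth becomes 2
  Position 10 ')': depth becomes 1
  Position 11 ')': depth becomes 0
  Position 12 '(': depth becomes 1
  Position 13 '(': depth becomes 2
  Position 14 ')': depth becomes 1
  Position 15 ')': depth becomes 0
Maximum depth reached: 2

2


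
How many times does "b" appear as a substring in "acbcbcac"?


Searching for "b" in "acbcbcac"
Scanning each position:
  Position 0: "a" => no
  Position 1: "c" => no
  Position 2: "b" => MATCH
  Position 3: "c" => no
  Position 4: "b" => MATCH
  Position 5: "c" => no
  Position 6: "a" => no
  Position 7: "c" => no
Total occurrences: 2

2


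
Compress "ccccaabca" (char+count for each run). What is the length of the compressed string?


Input: ccccaabca
Runs:
  'c' x 4 => "c4"
  'a' x 2 => "a2"
  'b' x 1 => "b1"
  'c' x 1 => "c1"
  'a' x 1 => "a1"
Compressed: "c4a2b1c1a1"
Compressed length: 10

10


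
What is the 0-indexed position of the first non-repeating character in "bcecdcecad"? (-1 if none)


Input: bcecdcecad
Character frequencies:
  'a': 1
  'b': 1
  'c': 4
  'd': 2
  'e': 2
Scanning left to right for freq == 1:
  Position 0 ('b'): unique! => answer = 0

0


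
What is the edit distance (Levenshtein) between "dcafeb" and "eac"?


Computing edit distance: "dcafeb" -> "eac"
DP table:
           e    a    c
      0    1    2    3
  d   1    1    2    3
  c   2    2    2    2
  a   3    3    2    3
  f   4    4    3    3
  e   5    4    4    4
  b   6    5    5    5
Edit distance = dp[6][3] = 5

5


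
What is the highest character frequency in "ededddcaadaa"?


Input: ededddcaadaa
Character counts:
  'a': 4
  'c': 1
  'd': 5
  'e': 2
Maximum frequency: 5

5


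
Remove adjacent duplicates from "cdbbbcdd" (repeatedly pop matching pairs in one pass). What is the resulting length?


Input: cdbbbcdd
Stack-based adjacent duplicate removal:
  Read 'c': push. Stack: c
  Read 'd': push. Stack: cd
  Read 'b': push. Stack: cdb
  Read 'b': matches stack top 'b' => pop. Stack: cd
  Read 'b': push. Stack: cdb
  Read 'c': push. Stack: cdbc
  Read 'd': push. Stack: cdbcd
  Read 'd': matches stack top 'd' => pop. Stack: cdbc
Final stack: "cdbc" (length 4)

4


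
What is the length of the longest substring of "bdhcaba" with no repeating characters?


Input: "bdhcaba"
Sliding window (track last position of each char):
  Position 0 ('b'): window [0,0] length 1 -- new best
  Position 1 ('d'): window [0,1] length 2 -- new best
  Position 2 ('h'): window [0,2] length 3 -- new best
  Position 3 ('c'): window [0,3] length 4 -- new best
  Position 4 ('a'): window [0,4] length 5 -- new best
  Position 5 ('b'): repeat (last at 0), move window start to 1
  Position 5 ('b'): window [1,5] length 5
  Position 6 ('a'): repeat (last at 4), move window start to 5
  Position 6 ('a'): window [5,6] length 2
Longest substring with no repeats: "bdhca" with length 5

5


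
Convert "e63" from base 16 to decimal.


Input: "e63" in base 16
Positional expansion:
  Digit 'e' (value 14) x 16^2 = 3584
  Digit '6' (value 6) x 16^1 = 96
  Digit '3' (value 3) x 16^0 = 3
Sum = 3683

3683


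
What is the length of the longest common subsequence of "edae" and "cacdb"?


LCS of "edae" and "cacdb"
DP table:
           c    a    c    d    b
      0    0    0    0    0    0
  e   0    0    0    0    0    0
  d   0    0    0    0    1    1
  a   0    0    1    1    1    1
  e   0    0    1    1    1    1
LCS length = dp[4][5] = 1

1


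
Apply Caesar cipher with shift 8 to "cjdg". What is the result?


Caesar cipher: shift "cjdg" by 8
  'c' (pos 2) + 8 = pos 10 = 'k'
  'j' (pos 9) + 8 = pos 17 = 'r'
  'd' (pos 3) + 8 = pos 11 = 'l'
  'g' (pos 6) + 8 = pos 14 = 'o'
Result: krlo

krlo


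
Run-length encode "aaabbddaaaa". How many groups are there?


Input: aaabbddaaaa
Scanning for consecutive runs:
  Group 1: 'a' x 3 (positions 0-2)
  Group 2: 'b' x 2 (positions 3-4)
  Group 3: 'd' x 2 (positions 5-6)
  Group 4: 'a' x 4 (positions 7-10)
Total groups: 4

4


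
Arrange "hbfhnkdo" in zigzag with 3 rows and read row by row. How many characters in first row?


Zigzag "hbfhnkdo" into 3 rows:
Placing characters:
  'h' => row 0
  'b' => row 1
  'f' => row 2
  'h' => row 1
  'n' => row 0
  'k' => row 1
  'd' => row 2
  'o' => row 1
Rows:
  Row 0: "hn"
  Row 1: "bhko"
  Row 2: "fd"
First row length: 2

2


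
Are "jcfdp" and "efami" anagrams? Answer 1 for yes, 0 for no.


Strings: "jcfdp", "efami"
Sorted first:  cdfjp
Sorted second: aefim
Differ at position 0: 'c' vs 'a' => not anagrams

0


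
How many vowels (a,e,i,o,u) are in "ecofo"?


Input: ecofo
Checking each character:
  'e' at position 0: vowel (running total: 1)
  'c' at position 1: consonant
  'o' at position 2: vowel (running total: 2)
  'f' at position 3: consonant
  'o' at position 4: vowel (running total: 3)
Total vowels: 3

3


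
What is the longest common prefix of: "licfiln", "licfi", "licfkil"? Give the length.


Words: licfiln, licfi, licfkil
  Position 0: all 'l' => match
  Position 1: all 'i' => match
  Position 2: all 'c' => match
  Position 3: all 'f' => match
  Position 4: ('i', 'i', 'k') => mismatch, stop
LCP = "licf" (length 4)

4


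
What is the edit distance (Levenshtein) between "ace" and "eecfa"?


Computing edit distance: "ace" -> "eecfa"
DP table:
           e    e    c    f    a
      0    1    2    3    4    5
  a   1    1    2    3    4    4
  c   2    2    2    2    3    4
  e   3    2    2    3    3    4
Edit distance = dp[3][5] = 4

4


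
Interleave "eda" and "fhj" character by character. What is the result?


Interleaving "eda" and "fhj":
  Position 0: 'e' from first, 'f' from second => "ef"
  Position 1: 'd' from first, 'h' from second => "dh"
  Position 2: 'a' from first, 'j' from second => "aj"
Result: efdhaj

efdhaj


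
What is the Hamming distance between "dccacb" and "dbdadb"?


Comparing "dccacb" and "dbdadb" position by position:
  Position 0: 'd' vs 'd' => same
  Position 1: 'c' vs 'b' => differ
  Position 2: 'c' vs 'd' => differ
  Position 3: 'a' vs 'a' => same
  Position 4: 'c' vs 'd' => differ
  Position 5: 'b' vs 'b' => same
Total differences (Hamming distance): 3

3


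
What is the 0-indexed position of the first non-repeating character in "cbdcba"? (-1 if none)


Input: cbdcba
Character frequencies:
  'a': 1
  'b': 2
  'c': 2
  'd': 1
Scanning left to right for freq == 1:
  Position 0 ('c'): freq=2, skip
  Position 1 ('b'): freq=2, skip
  Position 2 ('d'): unique! => answer = 2

2


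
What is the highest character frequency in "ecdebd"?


Input: ecdebd
Character counts:
  'b': 1
  'c': 1
  'd': 2
  'e': 2
Maximum frequency: 2

2


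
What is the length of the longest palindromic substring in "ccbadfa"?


Input: "ccbadfa"
Checking substrings for palindromes:
  [0:2] "cc" (len 2) => palindrome
Longest palindromic substring: "cc" with length 2

2


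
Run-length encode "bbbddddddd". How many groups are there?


Input: bbbddddddd
Scanning for consecutive runs:
  Group 1: 'b' x 3 (positions 0-2)
  Group 2: 'd' x 7 (positions 3-9)
Total groups: 2

2


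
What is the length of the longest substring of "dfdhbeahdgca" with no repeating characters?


Input: "dfdhbeahdgca"
Sliding window (track last position of each char):
  Position 0 ('d'): window [0,0] length 1 -- new best
  Position 1 ('f'): window [0,1] length 2 -- new best
  Position 2 ('d'): repeat (last at 0), move window start to 1
  Position 2 ('d'): window [1,2] length 2
  Position 3 ('h'): window [1,3] length 3 -- new best
  Position 4 ('b'): window [1,4] length 4 -- new best
  Position 5 ('e'): window [1,5] length 5 -- new best
  Position 6 ('a'): window [1,6] length 6 -- new best
  Position 7 ('h'): repeat (last at 3), move window start to 4
  Position 7 ('h'): window [4,7] length 4
  Position 8 ('d'): window [4,8] length 5
  Position 9 ('g'): window [4,9] length 6
  Position 10 ('c'): window [4,10] length 7 -- new best
  Position 11 ('a'): repeat (last at 6), move window start to 7
  Position 11 ('a'): window [7,11] length 5
Longest substring with no repeats: "beahdgc" with length 7

7


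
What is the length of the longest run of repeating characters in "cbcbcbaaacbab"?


Input: "cbcbcbaaacbab"
Scanning for longest run:
  Position 1 ('b'): new char, reset run to 1
  Position 2 ('c'): new char, reset run to 1
  Position 3 ('b'): new char, reset run to 1
  Position 4 ('c'): new char, reset run to 1
  Position 5 ('b'): new char, reset run to 1
  Position 6 ('a'): new char, reset run to 1
  Position 7 ('a'): continues run of 'a', length=2
  Position 8 ('a'): continues run of 'a', length=3
  Position 9 ('c'): new char, reset run to 1
  Position 10 ('b'): new char, reset run to 1
  Position 11 ('a'): new char, reset run to 1
  Position 12 ('b'): new char, reset run to 1
Longest run: 'a' with length 3

3


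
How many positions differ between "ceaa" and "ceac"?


Comparing "ceaa" and "ceac" position by position:
  Position 0: 'c' vs 'c' => same
  Position 1: 'e' vs 'e' => same
  Position 2: 'a' vs 'a' => same
  Position 3: 'a' vs 'c' => DIFFER
Positions that differ: 1

1


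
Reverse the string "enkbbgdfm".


Input: enkbbgdfm
Reading characters right to left:
  Position 8: 'm'
  Position 7: 'f'
  Position 6: 'd'
  Position 5: 'g'
  Position 4: 'b'
  Position 3: 'b'
  Position 2: 'k'
  Position 1: 'n'
  Position 0: 'e'
Reversed: mfdgbbkne

mfdgbbkne


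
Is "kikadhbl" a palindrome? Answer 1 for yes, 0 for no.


Input: kikadhbl
Reversed: lbhdakik
  Compare pos 0 ('k') with pos 7 ('l'): MISMATCH
  Compare pos 1 ('i') with pos 6 ('b'): MISMATCH
  Compare pos 2 ('k') with pos 5 ('h'): MISMATCH
  Compare pos 3 ('a') with pos 4 ('d'): MISMATCH
Result: not a palindrome

0


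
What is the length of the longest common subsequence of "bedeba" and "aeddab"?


LCS of "bedeba" and "aeddab"
DP table:
           a    e    d    d    a    b
      0    0    0    0    0    0    0
  b   0    0    0    0    0    0    1
  e   0    0    1    1    1    1    1
  d   0    0    1    2    2    2    2
  e   0    0    1    2    2    2    2
  b   0    0    1    2    2    2    3
  a   0    1    1    2    2    3    3
LCS length = dp[6][6] = 3

3


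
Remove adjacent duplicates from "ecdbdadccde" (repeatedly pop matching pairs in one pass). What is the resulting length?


Input: ecdbdadccde
Stack-based adjacent duplicate removal:
  Read 'e': push. Stack: e
  Read 'c': push. Stack: ec
  Read 'd': push. Stack: ecd
  Read 'b': push. Stack: ecdb
  Read 'd': push. Stack: ecdbd
  Read 'a': push. Stack: ecdbda
  Read 'd': push. Stack: ecdbdad
  Read 'c': push. Stack: ecdbdadc
  Read 'c': matches stack top 'c' => pop. Stack: ecdbdad
  Read 'd': matches stack top 'd' => pop. Stack: ecdbda
  Read 'e': push. Stack: ecdbdae
Final stack: "ecdbdae" (length 7)

7


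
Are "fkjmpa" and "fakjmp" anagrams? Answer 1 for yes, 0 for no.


Strings: "fkjmpa", "fakjmp"
Sorted first:  afjkmp
Sorted second: afjkmp
Sorted forms match => anagrams

1


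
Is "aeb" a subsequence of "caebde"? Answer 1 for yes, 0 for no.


Check if "aeb" is a subsequence of "caebde"
Greedy scan:
  Position 0 ('c'): no match needed
  Position 1 ('a'): matches sub[0] = 'a'
  Position 2 ('e'): matches sub[1] = 'e'
  Position 3 ('b'): matches sub[2] = 'b'
  Position 4 ('d'): no match needed
  Position 5 ('e'): no match needed
All 3 characters matched => is a subsequence

1


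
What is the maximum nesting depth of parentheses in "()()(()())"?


Input: "()()(()())"
Tracking depth:
  Position 0 '(': depth becomes 1
  Position 1 ')': depth becomes 0
  Position 2 '(': depth becomes 1
  Position 3 ')': depth becomes 0
  Position 4 '(': depth becomes 1
  Position 5 '(': depth becomes 2
  Position 6 ')': depth becomes 1
  Position 7 '(': depth becomes 2
  Position 8 ')': depth becomes 1
  Position 9 ')': depth becomes 0
Maximum depth reached: 2

2


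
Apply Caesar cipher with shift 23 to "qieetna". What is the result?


Caesar cipher: shift "qieetna" by 23
  'q' (pos 16) + 23 = pos 13 = 'n'
  'i' (pos 8) + 23 = pos 5 = 'f'
  'e' (pos 4) + 23 = pos 1 = 'b'
  'e' (pos 4) + 23 = pos 1 = 'b'
  't' (pos 19) + 23 = pos 16 = 'q'
  'n' (pos 13) + 23 = pos 10 = 'k'
  'a' (pos 0) + 23 = pos 23 = 'x'
Result: nfbbqkx

nfbbqkx


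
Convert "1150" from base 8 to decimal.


Input: "1150" in base 8
Positional expansion:
  Digit '1' (value 1) x 8^3 = 512
  Digit '1' (value 1) x 8^2 = 64
  Digit '5' (value 5) x 8^1 = 40
  Digit '0' (value 0) x 8^0 = 0
Sum = 616

616


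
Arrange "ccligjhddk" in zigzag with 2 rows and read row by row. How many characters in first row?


Zigzag "ccligjhddk" into 2 rows:
Placing characters:
  'c' => row 0
  'c' => row 1
  'l' => row 0
  'i' => row 1
  'g' => row 0
  'j' => row 1
  'h' => row 0
  'd' => row 1
  'd' => row 0
  'k' => row 1
Rows:
  Row 0: "clghd"
  Row 1: "cijdk"
First row length: 5

5


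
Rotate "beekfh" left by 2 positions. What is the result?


Input: "beekfh", rotate left by 2
First 2 characters: "be"
Remaining characters: "ekfh"
Concatenate remaining + first: "ekfh" + "be" = "ekfhbe"

ekfhbe


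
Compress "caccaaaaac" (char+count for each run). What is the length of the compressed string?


Input: caccaaaaac
Runs:
  'c' x 1 => "c1"
  'a' x 1 => "a1"
  'c' x 2 => "c2"
  'a' x 5 => "a5"
  'c' x 1 => "c1"
Compressed: "c1a1c2a5c1"
Compressed length: 10

10


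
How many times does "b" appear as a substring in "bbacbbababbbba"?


Searching for "b" in "bbacbbababbbba"
Scanning each position:
  Position 0: "b" => MATCH
  Position 1: "b" => MATCH
  Position 2: "a" => no
  Position 3: "c" => no
  Position 4: "b" => MATCH
  Position 5: "b" => MATCH
  Position 6: "a" => no
  Position 7: "b" => MATCH
  Position 8: "a" => no
  Position 9: "b" => MATCH
  Position 10: "b" => MATCH
  Position 11: "b" => MATCH
  Position 12: "b" => MATCH
  Position 13: "a" => no
Total occurrences: 9

9


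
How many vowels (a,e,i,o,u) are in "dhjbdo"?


Input: dhjbdo
Checking each character:
  'd' at position 0: consonant
  'h' at position 1: consonant
  'j' at position 2: consonant
  'b' at position 3: consonant
  'd' at position 4: consonant
  'o' at position 5: vowel (running total: 1)
Total vowels: 1

1


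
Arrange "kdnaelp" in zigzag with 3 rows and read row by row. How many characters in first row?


Zigzag "kdnaelp" into 3 rows:
Placing characters:
  'k' => row 0
  'd' => row 1
  'n' => row 2
  'a' => row 1
  'e' => row 0
  'l' => row 1
  'p' => row 2
Rows:
  Row 0: "ke"
  Row 1: "dal"
  Row 2: "np"
First row length: 2

2


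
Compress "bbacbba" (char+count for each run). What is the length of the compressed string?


Input: bbacbba
Runs:
  'b' x 2 => "b2"
  'a' x 1 => "a1"
  'c' x 1 => "c1"
  'b' x 2 => "b2"
  'a' x 1 => "a1"
Compressed: "b2a1c1b2a1"
Compressed length: 10

10


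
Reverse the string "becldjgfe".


Input: becldjgfe
Reading characters right to left:
  Position 8: 'e'
  Position 7: 'f'
  Position 6: 'g'
  Position 5: 'j'
  Position 4: 'd'
  Position 3: 'l'
  Position 2: 'c'
  Position 1: 'e'
  Position 0: 'b'
Reversed: efgjdlceb

efgjdlceb


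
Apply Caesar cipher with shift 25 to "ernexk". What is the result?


Caesar cipher: shift "ernexk" by 25
  'e' (pos 4) + 25 = pos 3 = 'd'
  'r' (pos 17) + 25 = pos 16 = 'q'
  'n' (pos 13) + 25 = pos 12 = 'm'
  'e' (pos 4) + 25 = pos 3 = 'd'
  'x' (pos 23) + 25 = pos 22 = 'w'
  'k' (pos 10) + 25 = pos 9 = 'j'
Result: dqmdwj

dqmdwj


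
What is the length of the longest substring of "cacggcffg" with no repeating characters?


Input: "cacggcffg"
Sliding window (track last position of each char):
  Position 0 ('c'): window [0,0] length 1 -- new best
  Position 1 ('a'): window [0,1] length 2 -- new best
  Position 2 ('c'): repeat (last at 0), move window start to 1
  Position 2 ('c'): window [1,2] length 2
  Position 3 ('g'): window [1,3] length 3 -- new best
  Position 4 ('g'): repeat (last at 3), move window start to 4
  Position 4 ('g'): window [4,4] length 1
  Position 5 ('c'): window [4,5] length 2
  Position 6 ('f'): window [4,6] length 3
  Position 7 ('f'): repeat (last at 6), move window start to 7
  Position 7 ('f'): window [7,7] length 1
  Position 8 ('g'): window [7,8] length 2
Longest substring with no repeats: "acg" with length 3

3


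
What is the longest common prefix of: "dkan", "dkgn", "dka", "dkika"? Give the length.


Words: dkan, dkgn, dka, dkika
  Position 0: all 'd' => match
  Position 1: all 'k' => match
  Position 2: ('a', 'g', 'a', 'i') => mismatch, stop
LCP = "dk" (length 2)

2


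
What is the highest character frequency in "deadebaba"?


Input: deadebaba
Character counts:
  'a': 3
  'b': 2
  'd': 2
  'e': 2
Maximum frequency: 3

3


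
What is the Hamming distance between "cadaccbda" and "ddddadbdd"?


Comparing "cadaccbda" and "ddddadbdd" position by position:
  Position 0: 'c' vs 'd' => differ
  Position 1: 'a' vs 'd' => differ
  Position 2: 'd' vs 'd' => same
  Position 3: 'a' vs 'd' => differ
  Position 4: 'c' vs 'a' => differ
  Position 5: 'c' vs 'd' => differ
  Position 6: 'b' vs 'b' => same
  Position 7: 'd' vs 'd' => same
  Position 8: 'a' vs 'd' => differ
Total differences (Hamming distance): 6

6


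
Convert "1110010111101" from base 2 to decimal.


Input: "1110010111101" in base 2
Positional expansion:
  Digit '1' (value 1) x 2^12 = 4096
  Digit '1' (value 1) x 2^11 = 2048
  Digit '1' (value 1) x 2^10 = 1024
  Digit '0' (value 0) x 2^9 = 0
  Digit '0' (value 0) x 2^8 = 0
  Digit '1' (value 1) x 2^7 = 128
  Digit '0' (value 0) x 2^6 = 0
  Digit '1' (value 1) x 2^5 = 32
  Digit '1' (value 1) x 2^4 = 16
  Digit '1' (value 1) x 2^3 = 8
  Digit '1' (value 1) x 2^2 = 4
  Digit '0' (value 0) x 2^1 = 0
  Digit '1' (value 1) x 2^0 = 1
Sum = 7357

7357


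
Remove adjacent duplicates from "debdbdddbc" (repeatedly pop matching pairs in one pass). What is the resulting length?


Input: debdbdddbc
Stack-based adjacent duplicate removal:
  Read 'd': push. Stack: d
  Read 'e': push. Stack: de
  Read 'b': push. Stack: deb
  Read 'd': push. Stack: debd
  Read 'b': push. Stack: debdb
  Read 'd': push. Stack: debdbd
  Read 'd': matches stack top 'd' => pop. Stack: debdb
  Read 'd': push. Stack: debdbd
  Read 'b': push. Stack: debdbdb
  Read 'c': push. Stack: debdbdbc
Final stack: "debdbdbc" (length 8)

8


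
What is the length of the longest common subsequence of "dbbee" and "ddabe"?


LCS of "dbbee" and "ddabe"
DP table:
           d    d    a    b    e
      0    0    0    0    0    0
  d   0    1    1    1    1    1
  b   0    1    1    1    2    2
  b   0    1    1    1    2    2
  e   0    1    1    1    2    3
  e   0    1    1    1    2    3
LCS length = dp[5][5] = 3

3


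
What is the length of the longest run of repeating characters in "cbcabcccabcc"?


Input: "cbcabcccabcc"
Scanning for longest run:
  Position 1 ('b'): new char, reset run to 1
  Position 2 ('c'): new char, reset run to 1
  Position 3 ('a'): new char, reset run to 1
  Position 4 ('b'): new char, reset run to 1
  Position 5 ('c'): new char, reset run to 1
  Position 6 ('c'): continues run of 'c', length=2
  Position 7 ('c'): continues run of 'c', length=3
  Position 8 ('a'): new char, reset run to 1
  Position 9 ('b'): new char, reset run to 1
  Position 10 ('c'): new char, reset run to 1
  Position 11 ('c'): continues run of 'c', length=2
Longest run: 'c' with length 3

3


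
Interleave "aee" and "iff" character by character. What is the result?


Interleaving "aee" and "iff":
  Position 0: 'a' from first, 'i' from second => "ai"
  Position 1: 'e' from first, 'f' from second => "ef"
  Position 2: 'e' from first, 'f' from second => "ef"
Result: aiefef

aiefef


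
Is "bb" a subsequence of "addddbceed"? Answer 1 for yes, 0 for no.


Check if "bb" is a subsequence of "addddbceed"
Greedy scan:
  Position 0 ('a'): no match needed
  Position 1 ('d'): no match needed
  Position 2 ('d'): no match needed
  Position 3 ('d'): no match needed
  Position 4 ('d'): no match needed
  Position 5 ('b'): matches sub[0] = 'b'
  Position 6 ('c'): no match needed
  Position 7 ('e'): no match needed
  Position 8 ('e'): no match needed
  Position 9 ('d'): no match needed
Only matched 1/2 characters => not a subsequence

0


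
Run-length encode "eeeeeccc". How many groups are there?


Input: eeeeeccc
Scanning for consecutive runs:
  Group 1: 'e' x 5 (positions 0-4)
  Group 2: 'c' x 3 (positions 5-7)
Total groups: 2

2


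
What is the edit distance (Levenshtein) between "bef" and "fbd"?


Computing edit distance: "bef" -> "fbd"
DP table:
           f    b    d
      0    1    2    3
  b   1    1    1    2
  e   2    2    2    2
  f   3    2    3    3
Edit distance = dp[3][3] = 3

3


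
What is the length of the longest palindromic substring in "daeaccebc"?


Input: "daeaccebc"
Checking substrings for palindromes:
  [1:4] "aea" (len 3) => palindrome
  [4:6] "cc" (len 2) => palindrome
Longest palindromic substring: "aea" with length 3

3


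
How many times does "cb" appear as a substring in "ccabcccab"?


Searching for "cb" in "ccabcccab"
Scanning each position:
  Position 0: "cc" => no
  Position 1: "ca" => no
  Position 2: "ab" => no
  Position 3: "bc" => no
  Position 4: "cc" => no
  Position 5: "cc" => no
  Position 6: "ca" => no
  Position 7: "ab" => no
Total occurrences: 0

0


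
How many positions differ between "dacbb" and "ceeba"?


Comparing "dacbb" and "ceeba" position by position:
  Position 0: 'd' vs 'c' => DIFFER
  Position 1: 'a' vs 'e' => DIFFER
  Position 2: 'c' vs 'e' => DIFFER
  Position 3: 'b' vs 'b' => same
  Position 4: 'b' vs 'a' => DIFFER
Positions that differ: 4

4


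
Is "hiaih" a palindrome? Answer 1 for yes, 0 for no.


Input: hiaih
Reversed: hiaih
  Compare pos 0 ('h') with pos 4 ('h'): match
  Compare pos 1 ('i') with pos 3 ('i'): match
Result: palindrome

1


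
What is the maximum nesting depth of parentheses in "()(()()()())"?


Input: "()(()()()())"
Tracking depth:
  Position 0 '(': depth becomes 1
  Position 1 ')': depth becomes 0
  Position 2 '(': depth becomes 1
  Position 3 '(': depth becomes 2
  Position 4 ')': depth becomes 1
  Position 5 '(': depth becomes 2
  Position 6 ')': depth becomes 1
  Position 7 '(': depth becomes 2
  Position 8 ')': depth becomes 1
  Position 9 '(': depth becomes 2
  Position 10 ')': depth becomes 1
  Position 11 ')': depth becomes 0
Maximum depth reached: 2

2


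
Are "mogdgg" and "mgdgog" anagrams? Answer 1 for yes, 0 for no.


Strings: "mogdgg", "mgdgog"
Sorted first:  dgggmo
Sorted second: dgggmo
Sorted forms match => anagrams

1


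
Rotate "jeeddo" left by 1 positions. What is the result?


Input: "jeeddo", rotate left by 1
First 1 characters: "j"
Remaining characters: "eeddo"
Concatenate remaining + first: "eeddo" + "j" = "eeddoj"

eeddoj


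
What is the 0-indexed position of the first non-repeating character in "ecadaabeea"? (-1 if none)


Input: ecadaabeea
Character frequencies:
  'a': 4
  'b': 1
  'c': 1
  'd': 1
  'e': 3
Scanning left to right for freq == 1:
  Position 0 ('e'): freq=3, skip
  Position 1 ('c'): unique! => answer = 1

1


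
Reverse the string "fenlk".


Input: fenlk
Reading characters right to left:
  Position 4: 'k'
  Position 3: 'l'
  Position 2: 'n'
  Position 1: 'e'
  Position 0: 'f'
Reversed: klnef

klnef


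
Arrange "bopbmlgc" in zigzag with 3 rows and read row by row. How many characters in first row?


Zigzag "bopbmlgc" into 3 rows:
Placing characters:
  'b' => row 0
  'o' => row 1
  'p' => row 2
  'b' => row 1
  'm' => row 0
  'l' => row 1
  'g' => row 2
  'c' => row 1
Rows:
  Row 0: "bm"
  Row 1: "oblc"
  Row 2: "pg"
First row length: 2

2


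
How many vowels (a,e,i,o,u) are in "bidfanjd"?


Input: bidfanjd
Checking each character:
  'b' at position 0: consonant
  'i' at position 1: vowel (running total: 1)
  'd' at position 2: consonant
  'f' at position 3: consonant
  'a' at position 4: vowel (running total: 2)
  'n' at position 5: consonant
  'j' at position 6: consonant
  'd' at position 7: consonant
Total vowels: 2

2


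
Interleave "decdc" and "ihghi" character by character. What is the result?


Interleaving "decdc" and "ihghi":
  Position 0: 'd' from first, 'i' from second => "di"
  Position 1: 'e' from first, 'h' from second => "eh"
  Position 2: 'c' from first, 'g' from second => "cg"
  Position 3: 'd' from first, 'h' from second => "dh"
  Position 4: 'c' from first, 'i' from second => "ci"
Result: diehcgdhci

diehcgdhci


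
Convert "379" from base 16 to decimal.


Input: "379" in base 16
Positional expansion:
  Digit '3' (value 3) x 16^2 = 768
  Digit '7' (value 7) x 16^1 = 112
  Digit '9' (value 9) x 16^0 = 9
Sum = 889

889


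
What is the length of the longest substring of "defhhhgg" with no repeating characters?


Input: "defhhhgg"
Sliding window (track last position of each char):
  Position 0 ('d'): window [0,0] length 1 -- new best
  Position 1 ('e'): window [0,1] length 2 -- new best
  Position 2 ('f'): window [0,2] length 3 -- new best
  Position 3 ('h'): window [0,3] length 4 -- new best
  Position 4 ('h'): repeat (last at 3), move window start to 4
  Position 4 ('h'): window [4,4] length 1
  Position 5 ('h'): repeat (last at 4), move window start to 5
  Position 5 ('h'): window [5,5] length 1
  Position 6 ('g'): window [5,6] length 2
  Position 7 ('g'): repeat (last at 6), move window start to 7
  Position 7 ('g'): window [7,7] length 1
Longest substring with no repeats: "defh" with length 4

4


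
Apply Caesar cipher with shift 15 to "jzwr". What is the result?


Caesar cipher: shift "jzwr" by 15
  'j' (pos 9) + 15 = pos 24 = 'y'
  'z' (pos 25) + 15 = pos 14 = 'o'
  'w' (pos 22) + 15 = pos 11 = 'l'
  'r' (pos 17) + 15 = pos 6 = 'g'
Result: yolg

yolg


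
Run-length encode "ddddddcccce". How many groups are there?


Input: ddddddcccce
Scanning for consecutive runs:
  Group 1: 'd' x 6 (positions 0-5)
  Group 2: 'c' x 4 (positions 6-9)
  Group 3: 'e' x 1 (positions 10-10)
Total groups: 3

3


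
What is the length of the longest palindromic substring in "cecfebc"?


Input: "cecfebc"
Checking substrings for palindromes:
  [0:3] "cec" (len 3) => palindrome
Longest palindromic substring: "cec" with length 3

3


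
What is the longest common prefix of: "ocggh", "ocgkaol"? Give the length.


Words: ocggh, ocgkaol
  Position 0: all 'o' => match
  Position 1: all 'c' => match
  Position 2: all 'g' => match
  Position 3: ('g', 'k') => mismatch, stop
LCP = "ocg" (length 3)

3


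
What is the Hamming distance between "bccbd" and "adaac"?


Comparing "bccbd" and "adaac" position by position:
  Position 0: 'b' vs 'a' => differ
  Position 1: 'c' vs 'd' => differ
  Position 2: 'c' vs 'a' => differ
  Position 3: 'b' vs 'a' => differ
  Position 4: 'd' vs 'c' => differ
Total differences (Hamming distance): 5

5


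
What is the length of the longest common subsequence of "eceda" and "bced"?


LCS of "eceda" and "bced"
DP table:
           b    c    e    d
      0    0    0    0    0
  e   0    0    0    1    1
  c   0    0    1    1    1
  e   0    0    1    2    2
  d   0    0    1    2    3
  a   0    0    1    2    3
LCS length = dp[5][4] = 3

3


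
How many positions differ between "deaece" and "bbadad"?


Comparing "deaece" and "bbadad" position by position:
  Position 0: 'd' vs 'b' => DIFFER
  Position 1: 'e' vs 'b' => DIFFER
  Position 2: 'a' vs 'a' => same
  Position 3: 'e' vs 'd' => DIFFER
  Position 4: 'c' vs 'a' => DIFFER
  Position 5: 'e' vs 'd' => DIFFER
Positions that differ: 5

5


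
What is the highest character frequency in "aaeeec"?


Input: aaeeec
Character counts:
  'a': 2
  'c': 1
  'e': 3
Maximum frequency: 3

3


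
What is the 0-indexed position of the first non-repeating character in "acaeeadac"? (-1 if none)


Input: acaeeadac
Character frequencies:
  'a': 4
  'c': 2
  'd': 1
  'e': 2
Scanning left to right for freq == 1:
  Position 0 ('a'): freq=4, skip
  Position 1 ('c'): freq=2, skip
  Position 2 ('a'): freq=4, skip
  Position 3 ('e'): freq=2, skip
  Position 4 ('e'): freq=2, skip
  Position 5 ('a'): freq=4, skip
  Position 6 ('d'): unique! => answer = 6

6


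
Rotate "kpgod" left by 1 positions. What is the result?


Input: "kpgod", rotate left by 1
First 1 characters: "k"
Remaining characters: "pgod"
Concatenate remaining + first: "pgod" + "k" = "pgodk"

pgodk


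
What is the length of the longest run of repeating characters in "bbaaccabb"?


Input: "bbaaccabb"
Scanning for longest run:
  Position 1 ('b'): continues run of 'b', length=2
  Position 2 ('a'): new char, reset run to 1
  Position 3 ('a'): continues run of 'a', length=2
  Position 4 ('c'): new char, reset run to 1
  Position 5 ('c'): continues run of 'c', length=2
  Position 6 ('a'): new char, reset run to 1
  Position 7 ('b'): new char, reset run to 1
  Position 8 ('b'): continues run of 'b', length=2
Longest run: 'b' with length 2

2


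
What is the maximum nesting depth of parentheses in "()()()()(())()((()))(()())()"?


Input: "()()()()(())()((()))(()())()"
Tracking depth:
  Position 0 '(': depth becomes 1
  Position 1 ')': depth becomes 0
  Position 2 '(': depth becomes 1
  Position 3 ')': depth becomes 0
  Position 4 '(': depth becomes 1
  Position 5 ')': depth becomes 0
  Position 6 '(': depth becomes 1
  Position 7 ')': depth becomes 0
  Position 8 '(': depth becomes 1
  Position 9 '(': depth becomes 2
  Position 10 ')': depth becomes 1
  Position 11 ')': depth becomes 0
  Position 12 '(': depth becomes 1
  Position 13 ')': depth becomes 0
  Position 14 '(': depth becomes 1
  Position 15 '(': depth becomes 2
  Position 16 '(': depth becomes 3
  Position 17 ')': depth becomes 2
  Position 18 ')': depth becomes 1
  Position 19 ')': depth becomes 0
  Position 20 '(': depth becomes 1
  Position 21 '(': depth becomes 2
  Position 22 ')': depth becomes 1
  Position 23 '(': depth becomes 2
  Position 24 ')': depth becomes 1
  Position 25 ')': depth becomes 0
  Position 26 '(': depth becomes 1
  Position 27 ')': depth becomes 0
Maximum depth reached: 3

3


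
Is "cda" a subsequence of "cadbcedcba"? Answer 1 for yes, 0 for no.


Check if "cda" is a subsequence of "cadbcedcba"
Greedy scan:
  Position 0 ('c'): matches sub[0] = 'c'
  Position 1 ('a'): no match needed
  Position 2 ('d'): matches sub[1] = 'd'
  Position 3 ('b'): no match needed
  Position 4 ('c'): no match needed
  Position 5 ('e'): no match needed
  Position 6 ('d'): no match needed
  Position 7 ('c'): no match needed
  Position 8 ('b'): no match needed
  Position 9 ('a'): matches sub[2] = 'a'
All 3 characters matched => is a subsequence

1
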